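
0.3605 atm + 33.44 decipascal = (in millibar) 365.3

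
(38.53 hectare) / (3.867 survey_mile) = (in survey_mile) 0.03847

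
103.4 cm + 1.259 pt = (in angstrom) 1.034e+10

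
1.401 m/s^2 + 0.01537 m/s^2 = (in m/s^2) 1.416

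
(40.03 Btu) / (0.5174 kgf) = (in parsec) 2.698e-13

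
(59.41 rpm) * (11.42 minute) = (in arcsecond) 8.793e+08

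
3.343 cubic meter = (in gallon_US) 883.1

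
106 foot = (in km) 0.03231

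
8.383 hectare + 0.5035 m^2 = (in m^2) 8.383e+04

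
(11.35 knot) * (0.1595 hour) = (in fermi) 3.353e+18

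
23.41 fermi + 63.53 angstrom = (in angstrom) 63.53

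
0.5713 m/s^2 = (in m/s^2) 0.5713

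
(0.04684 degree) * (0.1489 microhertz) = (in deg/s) 6.974e-09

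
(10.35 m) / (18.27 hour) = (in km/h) 0.0005665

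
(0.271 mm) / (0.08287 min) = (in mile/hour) 0.0001219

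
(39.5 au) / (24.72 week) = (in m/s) 3.952e+05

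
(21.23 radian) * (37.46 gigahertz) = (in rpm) 7.594e+12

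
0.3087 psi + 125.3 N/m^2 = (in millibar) 22.54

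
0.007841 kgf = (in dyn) 7689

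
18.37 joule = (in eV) 1.147e+20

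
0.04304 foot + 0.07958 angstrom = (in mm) 13.12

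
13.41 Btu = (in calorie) 3382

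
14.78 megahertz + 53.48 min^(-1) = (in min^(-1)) 8.868e+08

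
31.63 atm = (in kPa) 3205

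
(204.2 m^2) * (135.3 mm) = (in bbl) 173.8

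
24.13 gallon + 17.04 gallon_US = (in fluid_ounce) 5270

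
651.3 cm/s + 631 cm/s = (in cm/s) 1282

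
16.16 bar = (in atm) 15.95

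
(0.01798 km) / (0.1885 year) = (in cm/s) 0.0003025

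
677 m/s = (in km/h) 2437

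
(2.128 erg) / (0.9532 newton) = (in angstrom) 2232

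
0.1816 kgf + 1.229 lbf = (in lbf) 1.629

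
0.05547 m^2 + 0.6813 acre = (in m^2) 2757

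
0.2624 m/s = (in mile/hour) 0.587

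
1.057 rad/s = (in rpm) 10.09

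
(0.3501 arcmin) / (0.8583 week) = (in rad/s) 1.962e-10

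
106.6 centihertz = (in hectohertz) 0.01066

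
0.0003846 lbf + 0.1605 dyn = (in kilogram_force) 0.0001746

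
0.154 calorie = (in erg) 6.443e+06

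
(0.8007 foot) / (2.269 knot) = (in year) 6.63e-09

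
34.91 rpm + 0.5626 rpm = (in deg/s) 212.8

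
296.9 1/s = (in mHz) 2.969e+05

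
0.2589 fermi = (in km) 2.589e-19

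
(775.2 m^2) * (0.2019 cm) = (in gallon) 413.5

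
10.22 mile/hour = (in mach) 0.01342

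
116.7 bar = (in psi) 1693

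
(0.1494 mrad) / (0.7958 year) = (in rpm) 5.685e-11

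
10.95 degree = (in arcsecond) 3.942e+04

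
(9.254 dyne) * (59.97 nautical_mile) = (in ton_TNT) 2.456e-09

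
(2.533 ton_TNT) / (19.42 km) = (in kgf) 5.565e+04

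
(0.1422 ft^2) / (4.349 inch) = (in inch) 4.708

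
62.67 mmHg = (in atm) 0.08246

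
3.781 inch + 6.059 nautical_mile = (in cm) 1.122e+06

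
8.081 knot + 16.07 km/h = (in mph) 19.28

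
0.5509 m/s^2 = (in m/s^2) 0.5509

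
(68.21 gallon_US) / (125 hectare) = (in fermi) 2.066e+08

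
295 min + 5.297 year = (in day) 1934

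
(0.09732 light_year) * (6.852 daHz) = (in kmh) 2.271e+17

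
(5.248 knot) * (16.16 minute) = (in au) 1.75e-08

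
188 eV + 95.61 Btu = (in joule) 1.009e+05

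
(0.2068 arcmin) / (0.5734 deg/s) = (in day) 6.957e-08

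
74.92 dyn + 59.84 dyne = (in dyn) 134.8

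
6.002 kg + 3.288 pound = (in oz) 264.3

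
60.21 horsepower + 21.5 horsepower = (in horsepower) 81.71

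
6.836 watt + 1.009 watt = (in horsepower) 0.01052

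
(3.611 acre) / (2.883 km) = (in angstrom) 5.069e+10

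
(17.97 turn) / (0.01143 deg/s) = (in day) 6.551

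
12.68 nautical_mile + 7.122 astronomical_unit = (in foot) 3.496e+12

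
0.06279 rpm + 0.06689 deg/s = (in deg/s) 0.4436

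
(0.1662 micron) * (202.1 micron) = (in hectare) 3.359e-15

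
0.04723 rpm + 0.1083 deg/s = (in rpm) 0.06528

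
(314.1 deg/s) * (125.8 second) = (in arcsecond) 1.422e+08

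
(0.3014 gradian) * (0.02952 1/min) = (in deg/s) 0.0001335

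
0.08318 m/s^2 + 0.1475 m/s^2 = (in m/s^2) 0.2307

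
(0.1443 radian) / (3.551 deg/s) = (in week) 3.85e-06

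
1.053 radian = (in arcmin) 3620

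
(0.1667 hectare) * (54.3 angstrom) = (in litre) 0.009052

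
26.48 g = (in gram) 26.48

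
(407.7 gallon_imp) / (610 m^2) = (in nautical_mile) 1.641e-06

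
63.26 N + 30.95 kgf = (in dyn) 3.668e+07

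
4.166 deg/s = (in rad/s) 0.07271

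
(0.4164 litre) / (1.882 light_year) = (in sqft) 2.517e-19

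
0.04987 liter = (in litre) 0.04987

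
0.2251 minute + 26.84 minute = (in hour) 0.4511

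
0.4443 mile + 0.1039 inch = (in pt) 2.027e+06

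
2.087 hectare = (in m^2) 2.087e+04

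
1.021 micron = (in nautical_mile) 5.513e-10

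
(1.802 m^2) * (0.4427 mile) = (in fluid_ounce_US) 4.341e+07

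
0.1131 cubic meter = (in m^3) 0.1131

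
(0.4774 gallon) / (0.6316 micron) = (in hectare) 0.2861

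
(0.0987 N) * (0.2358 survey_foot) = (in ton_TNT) 1.695e-12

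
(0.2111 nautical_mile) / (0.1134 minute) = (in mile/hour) 128.5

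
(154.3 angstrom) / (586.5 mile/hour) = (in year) 1.866e-18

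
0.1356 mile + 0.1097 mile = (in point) 1.119e+06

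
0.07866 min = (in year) 1.497e-07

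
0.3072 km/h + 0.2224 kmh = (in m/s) 0.1471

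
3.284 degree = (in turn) 0.009122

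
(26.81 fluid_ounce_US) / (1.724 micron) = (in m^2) 459.9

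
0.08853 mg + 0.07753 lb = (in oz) 1.24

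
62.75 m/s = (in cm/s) 6275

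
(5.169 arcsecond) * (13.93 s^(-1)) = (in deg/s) 0.02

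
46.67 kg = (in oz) 1646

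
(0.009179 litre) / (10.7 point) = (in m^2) 0.002432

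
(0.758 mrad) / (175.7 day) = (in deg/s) 2.861e-09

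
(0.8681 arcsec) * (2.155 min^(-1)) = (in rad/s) 1.512e-07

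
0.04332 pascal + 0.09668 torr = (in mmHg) 0.097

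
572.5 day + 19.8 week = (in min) 1.024e+06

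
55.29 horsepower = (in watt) 4.123e+04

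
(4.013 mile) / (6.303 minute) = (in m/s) 17.08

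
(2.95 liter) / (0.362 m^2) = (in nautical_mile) 4.4e-06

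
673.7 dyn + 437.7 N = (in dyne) 4.377e+07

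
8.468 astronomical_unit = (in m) 1.267e+12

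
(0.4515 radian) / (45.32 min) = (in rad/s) 0.000166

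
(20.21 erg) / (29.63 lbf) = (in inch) 6.037e-07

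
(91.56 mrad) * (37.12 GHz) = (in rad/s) 3.399e+09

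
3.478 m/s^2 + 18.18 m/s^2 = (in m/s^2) 21.66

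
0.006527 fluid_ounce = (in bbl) 1.214e-06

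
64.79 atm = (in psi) 952.2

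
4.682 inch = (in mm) 118.9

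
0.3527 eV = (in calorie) 1.351e-20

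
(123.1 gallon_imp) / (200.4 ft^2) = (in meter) 0.03006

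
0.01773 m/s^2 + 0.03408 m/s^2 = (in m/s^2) 0.05181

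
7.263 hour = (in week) 0.04323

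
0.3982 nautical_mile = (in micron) 7.375e+08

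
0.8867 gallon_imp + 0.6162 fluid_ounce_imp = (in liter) 4.049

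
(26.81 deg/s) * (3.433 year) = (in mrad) 5.066e+10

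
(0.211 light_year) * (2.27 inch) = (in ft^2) 1.239e+15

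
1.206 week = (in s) 7.294e+05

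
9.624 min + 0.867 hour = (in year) 0.0001173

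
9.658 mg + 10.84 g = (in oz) 0.3827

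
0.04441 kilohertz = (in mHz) 4.441e+04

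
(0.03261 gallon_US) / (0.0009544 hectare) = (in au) 8.646e-17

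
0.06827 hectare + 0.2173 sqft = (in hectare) 0.06827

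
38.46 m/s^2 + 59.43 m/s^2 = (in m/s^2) 97.89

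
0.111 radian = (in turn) 0.01767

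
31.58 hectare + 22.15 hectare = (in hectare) 53.73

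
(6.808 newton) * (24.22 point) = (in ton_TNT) 1.39e-11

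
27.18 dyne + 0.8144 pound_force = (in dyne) 3.623e+05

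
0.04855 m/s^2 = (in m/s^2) 0.04855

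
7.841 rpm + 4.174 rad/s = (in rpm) 47.7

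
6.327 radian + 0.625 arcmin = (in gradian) 402.8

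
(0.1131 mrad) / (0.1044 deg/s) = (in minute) 0.001035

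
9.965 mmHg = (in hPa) 13.29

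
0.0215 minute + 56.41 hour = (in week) 0.3358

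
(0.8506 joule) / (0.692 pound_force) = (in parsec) 8.955e-18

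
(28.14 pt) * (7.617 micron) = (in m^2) 7.562e-08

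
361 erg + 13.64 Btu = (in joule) 1.439e+04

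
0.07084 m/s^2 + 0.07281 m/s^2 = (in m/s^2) 0.1436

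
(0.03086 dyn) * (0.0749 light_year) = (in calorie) 5.226e+07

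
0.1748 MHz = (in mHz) 1.748e+08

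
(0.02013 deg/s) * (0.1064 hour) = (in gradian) 8.567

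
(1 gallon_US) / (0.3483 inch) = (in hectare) 4.279e-05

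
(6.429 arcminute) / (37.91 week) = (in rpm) 7.789e-10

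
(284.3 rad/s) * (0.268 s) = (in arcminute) 2.619e+05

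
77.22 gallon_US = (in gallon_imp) 64.3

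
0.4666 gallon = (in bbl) 0.01111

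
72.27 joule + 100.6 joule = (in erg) 1.729e+09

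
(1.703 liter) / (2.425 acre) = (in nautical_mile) 9.37e-11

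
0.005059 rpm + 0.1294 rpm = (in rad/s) 0.01408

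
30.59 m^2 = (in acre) 0.007559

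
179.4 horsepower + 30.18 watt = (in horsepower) 179.4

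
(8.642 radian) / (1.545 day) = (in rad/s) 6.474e-05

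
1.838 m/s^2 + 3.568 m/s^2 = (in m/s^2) 5.406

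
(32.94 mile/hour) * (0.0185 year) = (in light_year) 9.081e-10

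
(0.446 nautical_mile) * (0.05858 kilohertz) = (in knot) 9.406e+04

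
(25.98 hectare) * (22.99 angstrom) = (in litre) 0.5973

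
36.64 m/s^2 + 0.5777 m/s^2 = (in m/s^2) 37.22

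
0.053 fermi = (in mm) 5.3e-14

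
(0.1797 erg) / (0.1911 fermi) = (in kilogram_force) 9.589e+06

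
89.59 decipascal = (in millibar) 0.08959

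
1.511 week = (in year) 0.02898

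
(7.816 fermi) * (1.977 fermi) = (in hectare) 1.545e-33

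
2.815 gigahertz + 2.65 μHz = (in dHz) 2.815e+10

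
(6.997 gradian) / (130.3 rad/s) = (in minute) 1.406e-05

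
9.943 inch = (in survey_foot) 0.8286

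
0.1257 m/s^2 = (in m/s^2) 0.1257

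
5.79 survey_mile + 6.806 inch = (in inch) 3.669e+05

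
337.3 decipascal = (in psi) 0.004892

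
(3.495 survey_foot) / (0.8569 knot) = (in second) 2.417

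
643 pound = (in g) 2.917e+05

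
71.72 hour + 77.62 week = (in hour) 1.311e+04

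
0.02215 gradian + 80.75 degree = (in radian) 1.41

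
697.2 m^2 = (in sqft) 7505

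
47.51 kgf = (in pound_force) 104.7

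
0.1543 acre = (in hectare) 0.06244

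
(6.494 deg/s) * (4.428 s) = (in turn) 0.07988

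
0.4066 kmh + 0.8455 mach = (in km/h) 1037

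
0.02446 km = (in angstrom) 2.446e+11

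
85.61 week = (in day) 599.3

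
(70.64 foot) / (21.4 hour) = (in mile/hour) 0.0006252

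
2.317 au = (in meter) 3.466e+11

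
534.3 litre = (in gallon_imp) 117.5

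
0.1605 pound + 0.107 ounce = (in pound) 0.1672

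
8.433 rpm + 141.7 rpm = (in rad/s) 15.72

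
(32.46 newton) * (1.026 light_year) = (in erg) 3.151e+24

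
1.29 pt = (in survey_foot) 0.001493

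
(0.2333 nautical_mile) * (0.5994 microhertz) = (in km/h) 0.0009323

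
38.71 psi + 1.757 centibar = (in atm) 2.651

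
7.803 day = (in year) 0.02138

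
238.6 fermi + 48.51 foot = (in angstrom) 1.479e+11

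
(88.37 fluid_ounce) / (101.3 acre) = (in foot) 2.092e-08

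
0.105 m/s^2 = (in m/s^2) 0.105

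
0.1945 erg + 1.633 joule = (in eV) 1.019e+19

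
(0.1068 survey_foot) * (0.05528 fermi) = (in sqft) 1.937e-17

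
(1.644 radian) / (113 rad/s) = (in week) 2.406e-08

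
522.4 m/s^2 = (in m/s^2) 522.4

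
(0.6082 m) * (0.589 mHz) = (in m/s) 0.0003582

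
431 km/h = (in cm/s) 1.197e+04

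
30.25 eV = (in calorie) 1.158e-18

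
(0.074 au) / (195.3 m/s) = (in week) 93.72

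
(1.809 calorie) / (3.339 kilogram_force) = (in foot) 0.7584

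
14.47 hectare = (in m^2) 1.447e+05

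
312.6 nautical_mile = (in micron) 5.789e+11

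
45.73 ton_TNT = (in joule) 1.913e+11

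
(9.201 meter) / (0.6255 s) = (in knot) 28.59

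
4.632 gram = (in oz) 0.1634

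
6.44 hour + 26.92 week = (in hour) 4529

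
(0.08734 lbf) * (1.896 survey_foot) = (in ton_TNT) 5.366e-11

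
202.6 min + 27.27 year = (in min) 1.433e+07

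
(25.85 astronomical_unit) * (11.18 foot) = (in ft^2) 1.418e+14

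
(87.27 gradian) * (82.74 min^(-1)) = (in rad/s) 1.89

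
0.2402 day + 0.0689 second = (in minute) 345.9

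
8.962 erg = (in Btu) 8.494e-10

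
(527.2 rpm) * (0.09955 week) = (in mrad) 3.324e+09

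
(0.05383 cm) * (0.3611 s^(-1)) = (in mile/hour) 0.0004348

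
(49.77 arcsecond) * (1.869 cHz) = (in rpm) 4.306e-05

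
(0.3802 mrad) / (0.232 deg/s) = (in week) 1.553e-07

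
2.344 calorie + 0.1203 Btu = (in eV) 8.534e+20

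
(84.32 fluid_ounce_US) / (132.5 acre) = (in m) 4.651e-09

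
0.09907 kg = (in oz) 3.495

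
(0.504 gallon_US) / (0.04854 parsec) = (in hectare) 1.274e-22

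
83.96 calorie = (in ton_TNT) 8.396e-08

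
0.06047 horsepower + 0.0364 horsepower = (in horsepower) 0.09687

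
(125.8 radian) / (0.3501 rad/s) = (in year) 1.139e-05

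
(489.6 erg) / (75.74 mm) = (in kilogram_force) 6.592e-05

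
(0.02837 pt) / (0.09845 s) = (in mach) 2.986e-07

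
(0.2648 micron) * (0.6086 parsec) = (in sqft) 5.353e+10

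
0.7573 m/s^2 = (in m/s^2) 0.7573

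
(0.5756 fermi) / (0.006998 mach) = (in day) 2.796e-21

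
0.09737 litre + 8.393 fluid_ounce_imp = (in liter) 0.3358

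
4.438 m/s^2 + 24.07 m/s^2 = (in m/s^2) 28.51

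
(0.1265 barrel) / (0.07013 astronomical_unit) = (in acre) 4.737e-16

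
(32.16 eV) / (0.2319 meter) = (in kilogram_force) 2.266e-18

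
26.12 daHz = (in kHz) 0.2612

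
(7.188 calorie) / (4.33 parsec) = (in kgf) 2.295e-17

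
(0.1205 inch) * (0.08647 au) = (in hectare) 3959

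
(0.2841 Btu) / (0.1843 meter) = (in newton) 1626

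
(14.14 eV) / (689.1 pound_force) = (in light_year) 7.812e-38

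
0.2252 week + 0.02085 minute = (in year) 0.004319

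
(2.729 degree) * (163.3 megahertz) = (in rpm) 7.427e+07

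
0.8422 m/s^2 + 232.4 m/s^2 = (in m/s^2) 233.2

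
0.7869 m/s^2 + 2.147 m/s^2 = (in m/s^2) 2.934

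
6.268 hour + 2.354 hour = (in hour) 8.622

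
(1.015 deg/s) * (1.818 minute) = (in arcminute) 6643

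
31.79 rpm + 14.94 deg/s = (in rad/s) 3.59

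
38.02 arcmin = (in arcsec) 2281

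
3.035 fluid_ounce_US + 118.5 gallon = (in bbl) 2.822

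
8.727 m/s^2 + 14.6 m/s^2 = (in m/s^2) 23.33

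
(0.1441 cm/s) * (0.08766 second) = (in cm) 0.01263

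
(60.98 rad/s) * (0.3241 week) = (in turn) 1.902e+06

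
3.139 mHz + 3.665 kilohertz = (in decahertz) 366.5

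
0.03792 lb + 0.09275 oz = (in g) 19.83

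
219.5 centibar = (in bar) 2.195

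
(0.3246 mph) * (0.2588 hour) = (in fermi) 1.352e+17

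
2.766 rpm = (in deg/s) 16.6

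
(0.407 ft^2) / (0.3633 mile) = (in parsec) 2.096e-21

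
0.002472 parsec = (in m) 7.628e+13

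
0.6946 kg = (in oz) 24.5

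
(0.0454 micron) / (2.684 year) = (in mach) 1.575e-18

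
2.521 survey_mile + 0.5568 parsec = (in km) 1.718e+13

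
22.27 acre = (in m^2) 9.012e+04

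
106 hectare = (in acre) 261.9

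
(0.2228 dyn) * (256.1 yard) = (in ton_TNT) 1.247e-13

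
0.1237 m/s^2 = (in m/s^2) 0.1237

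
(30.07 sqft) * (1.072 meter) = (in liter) 2995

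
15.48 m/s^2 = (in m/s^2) 15.48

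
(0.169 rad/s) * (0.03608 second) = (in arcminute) 20.96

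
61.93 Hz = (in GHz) 6.193e-08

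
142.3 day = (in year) 0.3899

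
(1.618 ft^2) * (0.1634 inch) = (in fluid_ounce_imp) 21.96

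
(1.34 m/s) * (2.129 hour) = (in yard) 1.123e+04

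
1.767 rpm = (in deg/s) 10.6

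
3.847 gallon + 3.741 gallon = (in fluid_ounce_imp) 1011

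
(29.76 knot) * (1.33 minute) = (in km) 1.222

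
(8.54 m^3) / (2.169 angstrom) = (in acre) 9.729e+06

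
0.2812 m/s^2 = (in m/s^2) 0.2812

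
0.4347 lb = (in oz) 6.955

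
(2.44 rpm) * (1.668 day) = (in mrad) 3.682e+07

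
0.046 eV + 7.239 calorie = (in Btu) 0.02871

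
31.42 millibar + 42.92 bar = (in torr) 3.222e+04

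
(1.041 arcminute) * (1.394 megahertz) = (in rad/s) 422.1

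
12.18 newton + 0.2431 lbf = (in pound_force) 2.981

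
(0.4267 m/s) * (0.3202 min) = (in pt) 2.324e+04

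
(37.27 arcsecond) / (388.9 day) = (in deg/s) 3.081e-10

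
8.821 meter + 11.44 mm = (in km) 0.008832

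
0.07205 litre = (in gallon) 0.01903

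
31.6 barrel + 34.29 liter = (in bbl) 31.82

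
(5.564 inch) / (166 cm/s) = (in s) 0.08514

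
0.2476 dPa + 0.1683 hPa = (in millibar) 0.1685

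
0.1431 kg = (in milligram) 1.431e+05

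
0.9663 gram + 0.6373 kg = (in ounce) 22.51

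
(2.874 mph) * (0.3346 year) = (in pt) 3.843e+10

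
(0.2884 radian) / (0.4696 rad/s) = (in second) 0.6141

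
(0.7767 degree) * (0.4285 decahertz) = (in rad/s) 0.05809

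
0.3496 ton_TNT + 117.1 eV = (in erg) 1.463e+16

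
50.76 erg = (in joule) 5.076e-06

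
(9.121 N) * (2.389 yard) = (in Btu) 0.01889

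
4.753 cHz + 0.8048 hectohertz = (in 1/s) 80.53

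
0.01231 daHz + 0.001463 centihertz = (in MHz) 1.231e-07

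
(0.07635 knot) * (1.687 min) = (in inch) 156.5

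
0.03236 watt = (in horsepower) 4.34e-05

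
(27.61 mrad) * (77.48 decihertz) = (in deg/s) 12.26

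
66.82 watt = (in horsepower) 0.08961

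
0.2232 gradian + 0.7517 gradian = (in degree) 0.8774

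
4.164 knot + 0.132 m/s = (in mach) 0.006679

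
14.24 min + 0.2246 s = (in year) 2.71e-05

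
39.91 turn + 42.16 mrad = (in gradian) 1.597e+04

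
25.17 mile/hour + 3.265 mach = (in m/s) 1123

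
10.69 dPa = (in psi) 0.000155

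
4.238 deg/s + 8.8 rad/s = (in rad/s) 8.874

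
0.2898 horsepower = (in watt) 216.1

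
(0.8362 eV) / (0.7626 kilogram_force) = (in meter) 1.791e-20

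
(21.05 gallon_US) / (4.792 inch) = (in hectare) 6.547e-05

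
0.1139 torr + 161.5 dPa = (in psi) 0.004545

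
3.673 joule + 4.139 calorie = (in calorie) 5.017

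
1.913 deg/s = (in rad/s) 0.03339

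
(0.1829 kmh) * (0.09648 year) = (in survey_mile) 96.05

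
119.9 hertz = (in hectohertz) 1.199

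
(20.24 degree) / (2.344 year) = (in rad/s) 4.779e-09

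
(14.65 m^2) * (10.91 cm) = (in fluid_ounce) 5.405e+04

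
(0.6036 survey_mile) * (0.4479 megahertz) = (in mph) 9.733e+08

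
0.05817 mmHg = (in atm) 7.654e-05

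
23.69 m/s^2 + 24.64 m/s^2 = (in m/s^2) 48.33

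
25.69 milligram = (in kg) 2.569e-05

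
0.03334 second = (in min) 0.0005557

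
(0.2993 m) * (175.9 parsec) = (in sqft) 1.749e+19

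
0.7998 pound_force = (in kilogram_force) 0.3628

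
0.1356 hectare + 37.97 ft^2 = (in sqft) 1.463e+04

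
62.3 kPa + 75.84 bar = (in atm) 75.46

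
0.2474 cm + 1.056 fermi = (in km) 2.474e-06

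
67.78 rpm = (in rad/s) 7.098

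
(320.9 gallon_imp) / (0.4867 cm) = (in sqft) 3226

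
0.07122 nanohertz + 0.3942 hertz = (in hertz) 0.3942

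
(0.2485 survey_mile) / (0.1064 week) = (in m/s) 0.006215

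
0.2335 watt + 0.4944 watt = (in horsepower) 0.0009761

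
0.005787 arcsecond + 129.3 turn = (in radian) 812.4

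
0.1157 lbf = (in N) 0.5147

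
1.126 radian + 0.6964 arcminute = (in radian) 1.126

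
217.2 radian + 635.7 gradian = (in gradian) 1.446e+04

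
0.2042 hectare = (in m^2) 2042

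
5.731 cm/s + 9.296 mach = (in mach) 9.296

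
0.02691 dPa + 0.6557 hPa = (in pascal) 65.57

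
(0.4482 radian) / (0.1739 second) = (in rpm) 24.61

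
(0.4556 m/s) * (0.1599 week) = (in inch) 1.735e+06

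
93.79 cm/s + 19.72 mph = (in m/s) 9.754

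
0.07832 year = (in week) 4.084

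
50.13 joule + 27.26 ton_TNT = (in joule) 1.141e+11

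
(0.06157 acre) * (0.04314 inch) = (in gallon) 72.13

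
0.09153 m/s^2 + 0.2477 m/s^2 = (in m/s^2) 0.3392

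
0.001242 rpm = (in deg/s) 0.007452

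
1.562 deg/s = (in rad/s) 0.02726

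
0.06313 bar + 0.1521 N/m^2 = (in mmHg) 47.35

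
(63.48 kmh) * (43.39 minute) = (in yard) 5.02e+04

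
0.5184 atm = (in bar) 0.5253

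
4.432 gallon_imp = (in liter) 20.15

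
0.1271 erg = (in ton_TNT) 3.038e-18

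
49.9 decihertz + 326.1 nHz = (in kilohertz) 0.00499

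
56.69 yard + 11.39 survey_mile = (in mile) 11.42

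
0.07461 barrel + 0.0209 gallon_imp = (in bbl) 0.07521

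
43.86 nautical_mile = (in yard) 8.883e+04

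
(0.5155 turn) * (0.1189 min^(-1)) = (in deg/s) 0.3678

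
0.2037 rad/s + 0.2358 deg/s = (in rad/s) 0.2078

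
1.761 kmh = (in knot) 0.9509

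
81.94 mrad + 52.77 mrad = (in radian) 0.1347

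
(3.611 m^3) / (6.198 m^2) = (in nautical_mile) 0.0003146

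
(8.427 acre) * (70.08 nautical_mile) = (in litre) 4.426e+12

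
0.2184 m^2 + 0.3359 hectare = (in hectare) 0.3359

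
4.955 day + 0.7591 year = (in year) 0.7727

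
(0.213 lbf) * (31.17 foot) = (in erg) 9.002e+07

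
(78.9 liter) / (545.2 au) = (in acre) 2.39e-19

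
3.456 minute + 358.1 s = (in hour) 0.1571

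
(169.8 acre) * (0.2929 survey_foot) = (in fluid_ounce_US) 2.074e+09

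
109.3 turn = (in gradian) 4.372e+04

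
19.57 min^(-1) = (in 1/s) 0.3262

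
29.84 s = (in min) 0.4973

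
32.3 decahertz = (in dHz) 3230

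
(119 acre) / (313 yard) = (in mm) 1.683e+06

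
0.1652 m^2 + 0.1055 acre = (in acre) 0.1055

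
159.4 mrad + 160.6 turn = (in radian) 1009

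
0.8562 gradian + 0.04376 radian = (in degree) 3.278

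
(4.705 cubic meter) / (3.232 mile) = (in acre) 2.235e-07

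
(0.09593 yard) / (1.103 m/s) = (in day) 9.205e-07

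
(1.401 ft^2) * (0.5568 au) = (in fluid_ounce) 3.666e+14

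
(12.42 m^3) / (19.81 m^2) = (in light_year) 6.627e-17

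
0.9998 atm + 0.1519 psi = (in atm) 1.01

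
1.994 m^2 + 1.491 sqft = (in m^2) 2.133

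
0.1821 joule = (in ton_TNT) 4.352e-11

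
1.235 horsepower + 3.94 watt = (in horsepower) 1.24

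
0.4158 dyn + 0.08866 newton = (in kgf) 0.009041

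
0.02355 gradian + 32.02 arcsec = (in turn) 8.358e-05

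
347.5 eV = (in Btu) 5.277e-20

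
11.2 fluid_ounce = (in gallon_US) 0.0875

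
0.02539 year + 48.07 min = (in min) 1.339e+04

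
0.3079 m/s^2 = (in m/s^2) 0.3079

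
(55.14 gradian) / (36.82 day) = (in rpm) 2.6e-06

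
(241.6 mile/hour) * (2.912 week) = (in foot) 6.241e+08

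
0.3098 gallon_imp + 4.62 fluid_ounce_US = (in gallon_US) 0.4081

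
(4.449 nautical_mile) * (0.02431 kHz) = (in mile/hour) 4.481e+05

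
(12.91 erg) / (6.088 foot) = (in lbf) 1.564e-07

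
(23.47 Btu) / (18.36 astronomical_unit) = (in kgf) 9.193e-10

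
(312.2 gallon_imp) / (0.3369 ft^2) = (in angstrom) 4.535e+11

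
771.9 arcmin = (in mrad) 224.5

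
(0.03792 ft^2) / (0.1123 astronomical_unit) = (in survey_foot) 6.88e-13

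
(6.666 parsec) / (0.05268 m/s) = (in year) 1.238e+11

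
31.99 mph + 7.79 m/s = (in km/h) 79.53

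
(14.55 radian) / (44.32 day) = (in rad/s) 3.8e-06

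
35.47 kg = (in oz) 1251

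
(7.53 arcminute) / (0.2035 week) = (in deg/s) 1.02e-06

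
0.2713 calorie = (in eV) 7.085e+18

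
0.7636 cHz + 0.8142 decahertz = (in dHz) 81.5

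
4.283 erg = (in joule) 4.283e-07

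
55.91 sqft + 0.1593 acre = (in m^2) 649.9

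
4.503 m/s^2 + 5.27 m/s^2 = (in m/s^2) 9.773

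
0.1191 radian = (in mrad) 119.1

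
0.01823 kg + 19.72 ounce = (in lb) 1.273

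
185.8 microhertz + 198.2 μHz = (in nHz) 3.84e+05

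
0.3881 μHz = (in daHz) 3.881e-08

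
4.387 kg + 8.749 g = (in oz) 155.1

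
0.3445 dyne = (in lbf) 7.745e-07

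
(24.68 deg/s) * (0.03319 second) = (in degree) 0.8191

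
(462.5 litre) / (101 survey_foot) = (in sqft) 0.1617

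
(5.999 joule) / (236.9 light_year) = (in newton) 2.677e-18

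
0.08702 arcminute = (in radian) 2.531e-05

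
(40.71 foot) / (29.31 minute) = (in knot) 0.01372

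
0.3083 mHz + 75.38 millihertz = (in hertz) 0.07569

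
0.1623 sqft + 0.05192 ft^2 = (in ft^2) 0.2142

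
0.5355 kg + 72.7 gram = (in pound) 1.341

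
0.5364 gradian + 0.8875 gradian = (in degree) 1.282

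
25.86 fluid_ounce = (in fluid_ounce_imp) 26.92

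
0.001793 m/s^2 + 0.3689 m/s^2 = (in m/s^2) 0.3707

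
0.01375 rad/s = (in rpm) 0.1313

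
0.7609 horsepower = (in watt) 567.4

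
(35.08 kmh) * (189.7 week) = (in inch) 4.402e+10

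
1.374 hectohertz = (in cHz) 1.374e+04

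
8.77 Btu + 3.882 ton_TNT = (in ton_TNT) 3.882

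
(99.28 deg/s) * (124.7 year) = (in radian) 6.814e+09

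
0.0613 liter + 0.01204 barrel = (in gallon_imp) 0.4346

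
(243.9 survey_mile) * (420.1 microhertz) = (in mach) 0.4843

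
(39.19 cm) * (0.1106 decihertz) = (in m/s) 0.004334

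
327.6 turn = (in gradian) 1.31e+05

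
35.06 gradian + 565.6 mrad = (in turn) 0.1777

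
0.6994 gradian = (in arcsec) 2266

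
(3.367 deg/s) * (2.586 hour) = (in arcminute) 1.881e+06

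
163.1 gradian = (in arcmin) 8807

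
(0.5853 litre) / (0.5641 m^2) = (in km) 1.038e-06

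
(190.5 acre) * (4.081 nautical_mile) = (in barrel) 3.665e+10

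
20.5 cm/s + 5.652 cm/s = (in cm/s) 26.15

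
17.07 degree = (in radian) 0.2979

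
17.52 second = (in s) 17.52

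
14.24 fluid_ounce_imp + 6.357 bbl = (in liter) 1011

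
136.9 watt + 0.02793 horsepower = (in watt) 157.7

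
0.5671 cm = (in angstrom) 5.671e+07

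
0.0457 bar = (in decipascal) 4.57e+04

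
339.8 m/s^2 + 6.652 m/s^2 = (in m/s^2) 346.5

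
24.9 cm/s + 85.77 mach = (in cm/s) 2.92e+06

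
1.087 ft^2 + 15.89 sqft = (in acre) 0.0003897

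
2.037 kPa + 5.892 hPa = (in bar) 0.02626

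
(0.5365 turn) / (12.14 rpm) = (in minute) 0.04419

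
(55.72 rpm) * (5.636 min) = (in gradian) 1.256e+05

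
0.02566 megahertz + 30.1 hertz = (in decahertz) 2569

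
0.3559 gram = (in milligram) 355.9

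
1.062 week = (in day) 7.434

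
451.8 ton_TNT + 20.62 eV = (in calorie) 4.518e+11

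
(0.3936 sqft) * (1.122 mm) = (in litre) 0.04103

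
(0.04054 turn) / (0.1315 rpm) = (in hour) 0.005138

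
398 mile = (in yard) 7.005e+05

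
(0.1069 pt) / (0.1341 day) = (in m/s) 3.255e-09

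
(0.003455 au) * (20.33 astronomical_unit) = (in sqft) 1.692e+22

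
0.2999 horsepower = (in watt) 223.6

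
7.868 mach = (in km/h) 9645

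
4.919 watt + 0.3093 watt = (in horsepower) 0.007011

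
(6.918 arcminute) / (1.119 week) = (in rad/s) 2.973e-09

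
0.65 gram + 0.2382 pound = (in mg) 1.087e+05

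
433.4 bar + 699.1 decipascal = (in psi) 6286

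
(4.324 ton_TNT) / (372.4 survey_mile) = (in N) 3.019e+04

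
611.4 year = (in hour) 5.356e+06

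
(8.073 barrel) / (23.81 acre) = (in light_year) 1.408e-21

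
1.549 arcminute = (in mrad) 0.4506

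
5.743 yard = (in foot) 17.23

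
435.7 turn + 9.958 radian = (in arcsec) 5.667e+08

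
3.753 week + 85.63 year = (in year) 85.7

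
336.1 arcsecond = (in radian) 0.001629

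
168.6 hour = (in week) 1.004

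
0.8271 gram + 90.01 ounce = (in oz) 90.04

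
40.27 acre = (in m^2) 1.63e+05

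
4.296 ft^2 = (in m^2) 0.3991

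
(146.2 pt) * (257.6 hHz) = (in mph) 2972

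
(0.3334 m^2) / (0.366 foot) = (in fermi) 2.989e+15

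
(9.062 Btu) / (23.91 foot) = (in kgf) 133.8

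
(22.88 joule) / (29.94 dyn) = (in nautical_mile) 41.26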